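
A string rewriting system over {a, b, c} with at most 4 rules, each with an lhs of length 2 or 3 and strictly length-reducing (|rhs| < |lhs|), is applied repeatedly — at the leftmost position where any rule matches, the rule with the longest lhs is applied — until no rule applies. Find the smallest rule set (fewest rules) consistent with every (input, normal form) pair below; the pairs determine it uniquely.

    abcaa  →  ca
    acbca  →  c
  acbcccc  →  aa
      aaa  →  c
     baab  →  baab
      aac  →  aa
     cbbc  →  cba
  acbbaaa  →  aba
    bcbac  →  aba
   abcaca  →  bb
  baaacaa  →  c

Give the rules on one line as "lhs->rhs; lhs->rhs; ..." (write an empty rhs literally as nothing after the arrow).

aaa->c; ac->a; bc->a; cca->bb

  | abcaa => aaaa => ca
  | acbca => abca => aaa => c
  | acbcccc => abcccc => aaccc => aacc => aac => aa
  | aaa => c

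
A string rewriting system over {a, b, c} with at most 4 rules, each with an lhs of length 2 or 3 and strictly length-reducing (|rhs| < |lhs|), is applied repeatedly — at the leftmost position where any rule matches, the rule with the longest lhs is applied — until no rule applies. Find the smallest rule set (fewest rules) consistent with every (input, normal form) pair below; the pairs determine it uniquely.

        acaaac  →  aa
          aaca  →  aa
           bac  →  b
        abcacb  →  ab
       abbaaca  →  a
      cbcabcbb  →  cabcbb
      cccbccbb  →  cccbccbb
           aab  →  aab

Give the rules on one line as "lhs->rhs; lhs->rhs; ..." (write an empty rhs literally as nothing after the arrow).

  | acaaac => aaac => aa
  | aaca => aa
  | bac => b
  | abcacb => aacb => ab

ac->; bba->c; bca->a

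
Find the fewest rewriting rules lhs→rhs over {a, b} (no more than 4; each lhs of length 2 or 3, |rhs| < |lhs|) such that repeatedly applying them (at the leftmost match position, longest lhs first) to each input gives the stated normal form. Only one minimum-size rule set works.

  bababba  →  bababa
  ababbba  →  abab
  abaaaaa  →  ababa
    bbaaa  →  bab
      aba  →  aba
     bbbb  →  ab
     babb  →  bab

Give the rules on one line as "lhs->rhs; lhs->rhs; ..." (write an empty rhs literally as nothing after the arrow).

  | bababba => bababa
  | ababbba => abaaa => abab
  | abaaaaa => ababaa => ababa
  | bbaaa => baaa => bab

aa->a; aaa->ab; bb->b; bbb->a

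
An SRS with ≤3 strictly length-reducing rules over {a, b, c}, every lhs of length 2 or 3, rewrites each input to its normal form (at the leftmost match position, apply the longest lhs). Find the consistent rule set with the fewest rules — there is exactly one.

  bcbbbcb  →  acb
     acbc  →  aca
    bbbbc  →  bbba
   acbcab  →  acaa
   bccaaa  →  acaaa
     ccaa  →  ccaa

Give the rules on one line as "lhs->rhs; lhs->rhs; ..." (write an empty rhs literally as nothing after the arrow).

  | bcbbbcb => abbbcb => abbcb => abcb => acb
  | acbc => aca
  | bbbbc => bbba
  | acbcab => acaab => acaa

ab->a; bc->a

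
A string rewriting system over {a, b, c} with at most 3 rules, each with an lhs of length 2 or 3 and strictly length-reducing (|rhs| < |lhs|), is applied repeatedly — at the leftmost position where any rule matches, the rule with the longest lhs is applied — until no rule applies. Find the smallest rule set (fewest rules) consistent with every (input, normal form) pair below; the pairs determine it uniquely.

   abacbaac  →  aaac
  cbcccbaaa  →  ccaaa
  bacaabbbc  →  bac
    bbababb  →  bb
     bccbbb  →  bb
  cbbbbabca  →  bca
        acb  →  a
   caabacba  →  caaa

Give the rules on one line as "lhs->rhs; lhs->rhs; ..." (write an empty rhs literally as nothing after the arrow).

  | abacbaac => acbaac => aaac
  | cbcccbaaa => cccbaaa => ccaaa
  | bacaabbbc => bacabbc => bacbc => bac
  | bbababb => bababb => babb => bb

ab->; bba->ba; cb->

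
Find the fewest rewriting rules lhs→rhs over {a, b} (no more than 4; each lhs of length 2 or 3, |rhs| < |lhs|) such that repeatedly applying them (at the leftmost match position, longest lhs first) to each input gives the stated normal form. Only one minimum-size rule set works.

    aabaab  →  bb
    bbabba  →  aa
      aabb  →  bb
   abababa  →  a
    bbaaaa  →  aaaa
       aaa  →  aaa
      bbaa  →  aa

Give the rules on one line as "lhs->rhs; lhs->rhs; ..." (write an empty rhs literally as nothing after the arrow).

  | aabaab => baab => bb
  | bbabba => abba => aa
  | aabb => bb
  | abababa => ababa => aba => a

aab->b; aba->a; bba->a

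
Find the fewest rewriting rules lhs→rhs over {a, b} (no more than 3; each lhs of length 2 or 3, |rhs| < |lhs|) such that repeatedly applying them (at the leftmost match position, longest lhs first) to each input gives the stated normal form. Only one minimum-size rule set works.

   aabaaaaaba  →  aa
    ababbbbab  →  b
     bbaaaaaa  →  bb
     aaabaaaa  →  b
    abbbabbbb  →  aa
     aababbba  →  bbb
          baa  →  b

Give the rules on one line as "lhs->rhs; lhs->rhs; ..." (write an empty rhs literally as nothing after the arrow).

aaa->; ab->a; ba->b

  | aabaaaaaba => aaaaaaaba => aaaaba => aba => aa
  | ababbbbab => aabbbbab => aabbbab => aabbab => aabab => aaab => b
  | bbaaaaaa => bbaaaaa => bbaaaa => bbaaa => bbaa => bba => bb
  | aaabaaaa => baaaa => baaa => baa => ba => b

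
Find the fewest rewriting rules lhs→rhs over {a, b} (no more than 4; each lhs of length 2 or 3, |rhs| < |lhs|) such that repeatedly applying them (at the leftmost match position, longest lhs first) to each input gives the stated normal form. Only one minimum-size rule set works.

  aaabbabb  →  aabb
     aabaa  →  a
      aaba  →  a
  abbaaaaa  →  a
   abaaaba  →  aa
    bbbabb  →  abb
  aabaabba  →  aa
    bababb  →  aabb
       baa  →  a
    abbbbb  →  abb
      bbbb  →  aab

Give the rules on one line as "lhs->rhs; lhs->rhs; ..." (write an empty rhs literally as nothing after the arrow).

  | aaabbabb => babbabb => abbabb => ababb => aabb
  | aabaa => aaa => ba => a
  | aaba => aaa => ba => a
  | abbaaaaa => abaaaa => aaaa => baa => a

aaa->ba; ba->a; baa->a; bbb->aa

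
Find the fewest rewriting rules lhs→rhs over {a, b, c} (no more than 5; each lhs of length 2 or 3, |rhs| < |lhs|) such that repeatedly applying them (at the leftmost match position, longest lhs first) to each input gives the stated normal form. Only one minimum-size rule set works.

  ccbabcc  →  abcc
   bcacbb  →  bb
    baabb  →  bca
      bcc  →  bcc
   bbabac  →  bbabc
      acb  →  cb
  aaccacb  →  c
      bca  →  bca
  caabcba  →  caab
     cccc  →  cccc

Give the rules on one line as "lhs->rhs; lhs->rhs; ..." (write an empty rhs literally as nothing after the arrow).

abb->ca; ac->c; cba->; ccb->

  | ccbabcc => abcc
  | bcacbb => bccbb => bb
  | baabb => baca => bca
  | bcc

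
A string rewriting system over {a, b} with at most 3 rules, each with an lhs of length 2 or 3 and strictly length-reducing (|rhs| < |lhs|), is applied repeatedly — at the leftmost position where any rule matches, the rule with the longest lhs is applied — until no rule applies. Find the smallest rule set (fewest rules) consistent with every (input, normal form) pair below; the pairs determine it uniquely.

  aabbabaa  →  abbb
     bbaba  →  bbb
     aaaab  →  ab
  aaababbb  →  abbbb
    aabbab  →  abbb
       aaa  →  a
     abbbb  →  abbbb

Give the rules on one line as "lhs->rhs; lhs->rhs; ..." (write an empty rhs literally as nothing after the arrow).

  | aabbabaa => abbabaa => abbbaa => abbba => abbb
  | bbaba => bbba => bbb
  | aaaab => aaab => aab => ab
  | aaababbb => aababbb => ababbb => abbbb

aa->a; ba->b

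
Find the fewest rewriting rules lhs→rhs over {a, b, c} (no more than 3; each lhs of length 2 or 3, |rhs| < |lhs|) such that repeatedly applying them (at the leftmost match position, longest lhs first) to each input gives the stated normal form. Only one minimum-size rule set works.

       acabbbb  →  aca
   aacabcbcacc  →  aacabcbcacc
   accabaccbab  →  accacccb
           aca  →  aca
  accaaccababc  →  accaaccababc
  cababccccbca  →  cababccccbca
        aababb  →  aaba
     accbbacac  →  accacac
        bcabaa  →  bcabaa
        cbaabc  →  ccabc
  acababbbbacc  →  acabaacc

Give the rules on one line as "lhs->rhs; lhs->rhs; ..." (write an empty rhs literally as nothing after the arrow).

bac->c; bb->; cba->cc

  | acabbbb => acabb => aca
  | aacabcbcacc
  | accabaccbab => accaccbab => accacccb
  | aca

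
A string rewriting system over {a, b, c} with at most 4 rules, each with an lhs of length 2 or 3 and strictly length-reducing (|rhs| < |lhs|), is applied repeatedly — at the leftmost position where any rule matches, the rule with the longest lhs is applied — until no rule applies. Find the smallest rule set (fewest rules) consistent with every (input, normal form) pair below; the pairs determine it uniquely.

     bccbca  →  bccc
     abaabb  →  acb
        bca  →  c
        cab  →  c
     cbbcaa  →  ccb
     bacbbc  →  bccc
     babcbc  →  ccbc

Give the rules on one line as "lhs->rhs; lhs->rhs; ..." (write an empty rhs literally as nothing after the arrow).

  | bccbca => bccbb => bccc
  | abaabb => ababb => abbb => acb
  | bca => bb => c
  | cab => bb => c

ba->b; bb->c; ca->b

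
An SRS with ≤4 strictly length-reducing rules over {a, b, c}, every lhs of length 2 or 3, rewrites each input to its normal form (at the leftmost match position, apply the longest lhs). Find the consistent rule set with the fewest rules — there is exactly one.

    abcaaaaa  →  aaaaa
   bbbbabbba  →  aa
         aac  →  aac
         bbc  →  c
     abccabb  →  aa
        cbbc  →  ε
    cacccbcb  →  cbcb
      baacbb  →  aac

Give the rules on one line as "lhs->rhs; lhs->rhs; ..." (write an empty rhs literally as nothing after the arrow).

  | abcaaaaa => abaaaa => aaaaa
  | bbbbabbba => bbabbba => abbba => aba => aa
  | aac
  | bbc => c

ba->a; bb->; ca->; cc->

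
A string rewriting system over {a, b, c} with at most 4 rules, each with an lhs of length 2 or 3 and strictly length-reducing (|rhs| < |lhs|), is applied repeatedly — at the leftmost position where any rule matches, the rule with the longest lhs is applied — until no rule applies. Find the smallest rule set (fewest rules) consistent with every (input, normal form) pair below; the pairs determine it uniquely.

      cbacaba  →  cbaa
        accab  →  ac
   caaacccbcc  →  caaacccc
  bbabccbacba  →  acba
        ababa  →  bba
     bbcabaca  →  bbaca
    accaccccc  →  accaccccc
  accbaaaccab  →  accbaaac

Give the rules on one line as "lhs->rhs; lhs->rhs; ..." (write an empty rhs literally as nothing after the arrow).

  | cbacaba => cbaa
  | accab => ac
  | caaacccbcc => caaacccc
  | bbabccbacba => bbbccbacba => bbcbacba => bcacba => acba

ab->b; bc->; bcb->c; cab->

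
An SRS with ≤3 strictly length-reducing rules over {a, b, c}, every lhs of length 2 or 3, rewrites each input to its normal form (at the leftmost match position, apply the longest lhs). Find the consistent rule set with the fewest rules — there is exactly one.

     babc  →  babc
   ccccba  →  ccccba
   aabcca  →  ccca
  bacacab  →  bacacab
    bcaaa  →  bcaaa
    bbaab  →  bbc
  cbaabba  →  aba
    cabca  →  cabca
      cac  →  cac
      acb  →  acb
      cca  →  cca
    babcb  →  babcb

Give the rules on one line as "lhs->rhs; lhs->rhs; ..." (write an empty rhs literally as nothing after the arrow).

aab->c; cbc->a

  | babc
  | ccccba
  | aabcca => ccca
  | bacacab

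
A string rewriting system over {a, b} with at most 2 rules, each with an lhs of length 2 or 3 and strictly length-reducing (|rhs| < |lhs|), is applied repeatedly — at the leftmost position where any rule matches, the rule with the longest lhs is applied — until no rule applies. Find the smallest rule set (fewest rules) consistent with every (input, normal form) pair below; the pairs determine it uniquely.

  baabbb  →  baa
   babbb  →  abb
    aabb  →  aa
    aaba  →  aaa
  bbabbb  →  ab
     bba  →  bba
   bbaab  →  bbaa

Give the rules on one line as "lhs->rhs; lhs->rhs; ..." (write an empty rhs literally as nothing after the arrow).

aab->aa; bab->a

  | baabbb => baabb => baab => baa
  | babbb => abb
  | aabb => aab => aa
  | aaba => aaa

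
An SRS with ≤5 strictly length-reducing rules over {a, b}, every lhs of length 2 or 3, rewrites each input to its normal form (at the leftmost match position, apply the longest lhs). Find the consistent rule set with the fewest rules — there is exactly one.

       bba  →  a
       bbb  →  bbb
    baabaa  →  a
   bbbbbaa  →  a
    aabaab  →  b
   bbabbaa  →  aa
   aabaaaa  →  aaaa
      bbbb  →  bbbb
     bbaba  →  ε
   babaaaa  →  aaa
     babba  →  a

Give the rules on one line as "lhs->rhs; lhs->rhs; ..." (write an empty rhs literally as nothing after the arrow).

  | bba => a
  | bbb
  | baabaa => abaa => a
  | bbbbbaa => bbbaa => baa => a

ab->b; aba->; ba->; bba->a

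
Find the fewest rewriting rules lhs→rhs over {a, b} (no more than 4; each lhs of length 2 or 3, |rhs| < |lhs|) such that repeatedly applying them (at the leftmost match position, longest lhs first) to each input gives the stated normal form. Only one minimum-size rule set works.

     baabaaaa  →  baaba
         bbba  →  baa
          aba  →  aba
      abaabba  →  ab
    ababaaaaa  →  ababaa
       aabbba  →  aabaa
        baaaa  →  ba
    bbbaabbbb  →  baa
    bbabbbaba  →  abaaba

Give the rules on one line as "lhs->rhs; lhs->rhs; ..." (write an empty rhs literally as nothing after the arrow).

  | baabaaaa => baaba
  | bbba => baa
  | aba
  | abaabba => abaaa => ab

aaa->; bb->a; bba->a; bbb->ba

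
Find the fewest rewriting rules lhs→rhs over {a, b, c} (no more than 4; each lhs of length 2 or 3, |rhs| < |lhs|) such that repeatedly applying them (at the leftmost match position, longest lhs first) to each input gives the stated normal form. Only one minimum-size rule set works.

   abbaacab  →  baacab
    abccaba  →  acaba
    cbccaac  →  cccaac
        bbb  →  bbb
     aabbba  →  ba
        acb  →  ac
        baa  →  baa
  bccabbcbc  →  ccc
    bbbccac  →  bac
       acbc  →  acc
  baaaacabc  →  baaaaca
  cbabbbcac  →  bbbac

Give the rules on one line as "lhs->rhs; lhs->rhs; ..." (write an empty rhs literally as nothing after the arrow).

abb->b; bc->; cb->c; cba->b

  | abbaacab => baacab
  | abccaba => acaba
  | cbccaac => cccaac
  | bbb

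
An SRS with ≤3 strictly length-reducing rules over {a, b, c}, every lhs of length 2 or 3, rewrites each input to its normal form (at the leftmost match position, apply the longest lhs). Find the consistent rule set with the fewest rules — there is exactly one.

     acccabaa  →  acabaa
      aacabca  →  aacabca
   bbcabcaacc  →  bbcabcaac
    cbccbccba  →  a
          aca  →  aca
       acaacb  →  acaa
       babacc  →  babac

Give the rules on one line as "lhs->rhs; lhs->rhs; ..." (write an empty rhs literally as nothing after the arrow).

cb->; cc->c

  | acccabaa => accabaa => acabaa
  | aacabca
  | bbcabcaacc => bbcabcaac
  | cbccbccba => ccbccba => cbccba => ccba => cba => a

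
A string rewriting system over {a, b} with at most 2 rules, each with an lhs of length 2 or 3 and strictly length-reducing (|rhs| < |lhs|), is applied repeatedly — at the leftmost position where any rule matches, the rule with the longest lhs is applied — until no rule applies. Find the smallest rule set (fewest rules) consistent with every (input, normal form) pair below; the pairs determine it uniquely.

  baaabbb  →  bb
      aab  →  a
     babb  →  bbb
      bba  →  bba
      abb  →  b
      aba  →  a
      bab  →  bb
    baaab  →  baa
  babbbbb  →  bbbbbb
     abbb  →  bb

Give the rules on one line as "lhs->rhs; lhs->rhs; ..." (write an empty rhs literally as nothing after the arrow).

  | baaabbb => baabb => bab => bb
  | aab => a
  | babb => bbb
  | bba

ab->; bab->bb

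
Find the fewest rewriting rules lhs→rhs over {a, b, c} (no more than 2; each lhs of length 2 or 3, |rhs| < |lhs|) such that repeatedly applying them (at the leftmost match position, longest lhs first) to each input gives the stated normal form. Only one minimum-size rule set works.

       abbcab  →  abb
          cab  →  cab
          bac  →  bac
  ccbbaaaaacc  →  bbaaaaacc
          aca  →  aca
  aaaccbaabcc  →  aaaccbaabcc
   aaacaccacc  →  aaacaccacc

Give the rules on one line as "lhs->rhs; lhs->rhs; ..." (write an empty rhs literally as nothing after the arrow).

bca->; cbb->bb

  | abbcab => abb
  | cab
  | bac
  | ccbbaaaaacc => cbbaaaaacc => bbaaaaacc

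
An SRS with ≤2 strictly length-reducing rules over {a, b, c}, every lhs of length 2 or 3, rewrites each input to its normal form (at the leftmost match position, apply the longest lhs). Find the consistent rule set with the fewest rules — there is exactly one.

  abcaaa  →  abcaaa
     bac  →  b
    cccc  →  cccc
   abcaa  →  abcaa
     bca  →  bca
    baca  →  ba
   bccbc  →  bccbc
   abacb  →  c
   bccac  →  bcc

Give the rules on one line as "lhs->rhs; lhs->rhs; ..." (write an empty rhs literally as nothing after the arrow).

  | abcaaa
  | bac => b
  | cccc
  | abcaa

abb->c; ac->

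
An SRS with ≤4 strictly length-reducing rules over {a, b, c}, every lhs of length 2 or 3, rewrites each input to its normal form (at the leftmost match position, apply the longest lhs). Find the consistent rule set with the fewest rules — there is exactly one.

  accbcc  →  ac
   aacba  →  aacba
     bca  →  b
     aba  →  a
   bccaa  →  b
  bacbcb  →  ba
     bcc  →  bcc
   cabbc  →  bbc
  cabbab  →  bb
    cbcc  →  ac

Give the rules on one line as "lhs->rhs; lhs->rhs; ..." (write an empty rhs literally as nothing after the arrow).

  | accbcc => acac => ac
  | aacba
  | bca => b
  | aba => a

ab->; ca->; cbc->a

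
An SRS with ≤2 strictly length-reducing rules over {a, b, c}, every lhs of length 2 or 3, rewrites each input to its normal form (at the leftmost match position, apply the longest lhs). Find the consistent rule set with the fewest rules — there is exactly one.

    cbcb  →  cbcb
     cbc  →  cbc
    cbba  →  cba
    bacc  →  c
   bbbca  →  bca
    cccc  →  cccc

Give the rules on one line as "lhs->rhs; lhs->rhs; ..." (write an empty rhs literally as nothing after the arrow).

bac->; bb->b

  | cbcb
  | cbc
  | cbba => cba
  | bacc => c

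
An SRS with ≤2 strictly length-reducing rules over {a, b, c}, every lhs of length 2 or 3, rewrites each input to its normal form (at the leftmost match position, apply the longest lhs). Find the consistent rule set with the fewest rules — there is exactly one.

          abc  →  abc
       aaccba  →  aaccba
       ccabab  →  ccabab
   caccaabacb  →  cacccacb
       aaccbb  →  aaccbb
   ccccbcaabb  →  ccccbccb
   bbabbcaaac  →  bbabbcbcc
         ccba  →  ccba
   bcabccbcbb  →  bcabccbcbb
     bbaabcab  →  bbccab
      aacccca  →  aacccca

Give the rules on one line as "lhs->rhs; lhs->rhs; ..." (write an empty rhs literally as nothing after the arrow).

  | abc
  | aaccba
  | ccabab
  | caccaabacb => cacccacb

aaa->bc; aab->c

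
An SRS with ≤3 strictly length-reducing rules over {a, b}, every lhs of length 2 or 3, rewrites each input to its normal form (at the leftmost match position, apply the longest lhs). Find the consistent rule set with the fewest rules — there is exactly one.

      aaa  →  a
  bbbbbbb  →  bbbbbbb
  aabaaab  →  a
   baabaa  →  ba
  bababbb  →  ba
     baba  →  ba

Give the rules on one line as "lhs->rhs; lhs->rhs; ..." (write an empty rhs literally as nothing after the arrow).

  | aaa => aa => a
  | bbbbbbb
  | aabaaab => abaaab => aaaab => aaab => aab => ab => a
  | baabaa => babaa => baaa => baa => ba

aa->a; ab->a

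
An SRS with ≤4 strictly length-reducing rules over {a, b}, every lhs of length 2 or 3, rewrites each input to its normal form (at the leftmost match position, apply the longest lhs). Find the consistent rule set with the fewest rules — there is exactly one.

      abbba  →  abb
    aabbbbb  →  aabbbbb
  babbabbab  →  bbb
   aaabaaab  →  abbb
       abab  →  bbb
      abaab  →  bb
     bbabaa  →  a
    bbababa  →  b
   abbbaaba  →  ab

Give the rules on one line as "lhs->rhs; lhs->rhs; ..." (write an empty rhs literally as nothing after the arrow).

aba->bb; ba->a; bab->b; bba->b

  | abbba => abb
  | aabbbbb
  | babbabbab => bbabbab => bbbab => bbb
  | aaabaaab => aabbaab => aabab => abbb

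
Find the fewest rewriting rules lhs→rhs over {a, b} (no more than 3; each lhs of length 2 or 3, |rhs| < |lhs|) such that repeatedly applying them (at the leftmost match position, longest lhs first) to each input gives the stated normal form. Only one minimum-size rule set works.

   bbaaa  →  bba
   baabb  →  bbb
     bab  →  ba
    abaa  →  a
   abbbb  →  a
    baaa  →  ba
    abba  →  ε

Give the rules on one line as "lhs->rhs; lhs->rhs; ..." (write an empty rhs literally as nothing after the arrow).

aa->; ab->a

  | bbaaa => bba
  | baabb => bbb
  | bab => ba
  | abaa => aaa => a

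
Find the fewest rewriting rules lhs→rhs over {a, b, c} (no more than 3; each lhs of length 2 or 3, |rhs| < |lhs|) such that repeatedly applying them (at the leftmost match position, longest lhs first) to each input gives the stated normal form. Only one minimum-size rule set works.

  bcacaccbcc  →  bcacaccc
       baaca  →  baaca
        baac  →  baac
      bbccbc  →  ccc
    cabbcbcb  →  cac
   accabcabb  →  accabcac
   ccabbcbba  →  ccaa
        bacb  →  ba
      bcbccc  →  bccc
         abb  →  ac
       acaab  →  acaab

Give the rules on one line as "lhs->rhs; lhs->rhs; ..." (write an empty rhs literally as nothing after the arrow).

  | bcacaccbcc => bcacaccc
  | baaca
  | baac
  | bbccbc => cccbc => ccc

bb->c; cb->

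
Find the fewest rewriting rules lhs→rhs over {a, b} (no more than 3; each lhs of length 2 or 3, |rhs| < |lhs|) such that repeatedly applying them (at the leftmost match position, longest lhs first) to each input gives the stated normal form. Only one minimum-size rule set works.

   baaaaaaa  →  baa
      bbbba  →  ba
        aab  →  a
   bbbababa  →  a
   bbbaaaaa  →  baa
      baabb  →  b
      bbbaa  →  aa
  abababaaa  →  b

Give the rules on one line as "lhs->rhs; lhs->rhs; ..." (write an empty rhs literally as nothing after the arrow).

  | baaaaaaa => bbaaaa => aaaaa => baa
  | bbbba => abba => ba
  | aab => a
  | bbbababa => abababa => ababa => aba => a

aaa->b; ab->; bb->a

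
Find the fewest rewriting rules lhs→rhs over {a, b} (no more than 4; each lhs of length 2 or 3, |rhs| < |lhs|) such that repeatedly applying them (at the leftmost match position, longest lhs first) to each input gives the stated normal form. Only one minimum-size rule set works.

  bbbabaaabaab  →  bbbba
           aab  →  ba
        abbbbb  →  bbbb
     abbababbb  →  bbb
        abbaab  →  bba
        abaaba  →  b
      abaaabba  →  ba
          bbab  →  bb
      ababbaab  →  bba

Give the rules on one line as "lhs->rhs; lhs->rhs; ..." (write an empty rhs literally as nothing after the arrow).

aa->; aab->ba; ab->

  | bbbabaaabaab => bbbaaabaab => bbbabaab => bbbaab => bbbba
  | aab => ba
  | abbbbb => bbbb
  | abbababbb => bababbb => babbb => bbb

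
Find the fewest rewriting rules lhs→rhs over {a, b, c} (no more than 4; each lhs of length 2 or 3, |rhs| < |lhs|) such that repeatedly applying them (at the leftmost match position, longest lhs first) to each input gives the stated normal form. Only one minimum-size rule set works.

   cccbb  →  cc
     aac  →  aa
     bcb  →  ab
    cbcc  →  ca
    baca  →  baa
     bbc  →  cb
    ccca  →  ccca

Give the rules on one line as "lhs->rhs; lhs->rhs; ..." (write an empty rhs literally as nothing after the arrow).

ac->a; bbc->cb; bc->a; cbb->

  | cccbb => cc
  | aac => aa
  | bcb => ab
  | cbcc => cac => ca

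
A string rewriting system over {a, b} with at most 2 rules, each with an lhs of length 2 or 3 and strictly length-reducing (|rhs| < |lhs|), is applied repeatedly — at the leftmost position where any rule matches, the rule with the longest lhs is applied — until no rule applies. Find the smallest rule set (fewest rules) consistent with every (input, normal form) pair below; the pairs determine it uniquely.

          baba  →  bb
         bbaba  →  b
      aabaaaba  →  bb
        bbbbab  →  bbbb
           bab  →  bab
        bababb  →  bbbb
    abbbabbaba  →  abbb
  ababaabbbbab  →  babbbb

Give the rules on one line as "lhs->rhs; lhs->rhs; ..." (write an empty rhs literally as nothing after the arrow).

  | baba => bb
  | bbaba => bba => b
  | aabaaaba => abaaba => baba => bb
  | bbbbab => bbbb

aba->b; bba->b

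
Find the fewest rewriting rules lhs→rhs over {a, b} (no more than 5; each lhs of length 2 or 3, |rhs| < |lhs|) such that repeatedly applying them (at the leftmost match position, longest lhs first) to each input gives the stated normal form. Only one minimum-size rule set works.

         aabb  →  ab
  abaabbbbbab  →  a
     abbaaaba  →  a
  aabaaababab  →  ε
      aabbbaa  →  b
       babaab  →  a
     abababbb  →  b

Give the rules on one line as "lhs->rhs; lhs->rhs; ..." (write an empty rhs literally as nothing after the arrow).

aa->b; bab->; bb->a; bba->

  | aabb => bbb => ab
  | abaabbbbbab => abbbbbbbab => aabbbbbab => bbbbbbab => abbbbab => aabbab => bbbab => abab => a
  | abbaaaba => aaaba => baba => a
  | aabaaababab => bbaaababab => aababab => bbabab => bab => ε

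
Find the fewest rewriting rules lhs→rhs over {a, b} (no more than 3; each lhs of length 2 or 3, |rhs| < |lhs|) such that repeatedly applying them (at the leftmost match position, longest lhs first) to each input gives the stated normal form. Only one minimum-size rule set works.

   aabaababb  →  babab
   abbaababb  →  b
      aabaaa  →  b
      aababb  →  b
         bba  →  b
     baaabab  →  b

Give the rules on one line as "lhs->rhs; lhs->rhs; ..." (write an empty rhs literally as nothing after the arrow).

  | aabaababb => bbaababb => aaababb => bababb => babab
  | abbaababb => aaaababb => baababb => bbbabb => bbabb => aabb => bbb => bb => b
  | aabaaa => bbaaa => aaaa => baa => bb => b
  | aababb => bbabb => aabb => bbb => bb => b

aa->b; bb->b; bba->aa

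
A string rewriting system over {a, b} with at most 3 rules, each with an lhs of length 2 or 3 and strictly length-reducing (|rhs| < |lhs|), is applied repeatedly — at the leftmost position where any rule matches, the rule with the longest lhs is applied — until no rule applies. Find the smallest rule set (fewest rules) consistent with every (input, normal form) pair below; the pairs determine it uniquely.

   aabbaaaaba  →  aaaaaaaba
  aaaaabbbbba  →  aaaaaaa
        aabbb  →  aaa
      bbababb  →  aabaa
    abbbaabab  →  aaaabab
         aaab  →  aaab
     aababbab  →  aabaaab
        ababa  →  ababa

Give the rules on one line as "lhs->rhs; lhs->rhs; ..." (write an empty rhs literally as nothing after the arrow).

bb->a; bbb->bb

  | aabbaaaaba => aaaaaaaba
  | aaaaabbbbba => aaaaabbbba => aaaaabbba => aaaaabba => aaaaaaa
  | aabbb => aabb => aaa
  | bbababb => aababb => aabaa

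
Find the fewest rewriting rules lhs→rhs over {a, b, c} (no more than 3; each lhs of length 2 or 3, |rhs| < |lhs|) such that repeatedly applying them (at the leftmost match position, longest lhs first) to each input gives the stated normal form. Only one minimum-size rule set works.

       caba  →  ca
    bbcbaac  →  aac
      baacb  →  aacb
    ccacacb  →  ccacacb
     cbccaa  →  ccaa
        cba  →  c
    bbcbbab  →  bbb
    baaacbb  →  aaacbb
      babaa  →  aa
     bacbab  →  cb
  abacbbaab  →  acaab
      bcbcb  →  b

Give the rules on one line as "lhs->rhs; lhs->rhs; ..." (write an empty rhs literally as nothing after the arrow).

  | caba => ca
  | bbcbaac => bbaac => baac => aac
  | baacb => aacb
  | ccacacb

ba->; baa->aa; bc->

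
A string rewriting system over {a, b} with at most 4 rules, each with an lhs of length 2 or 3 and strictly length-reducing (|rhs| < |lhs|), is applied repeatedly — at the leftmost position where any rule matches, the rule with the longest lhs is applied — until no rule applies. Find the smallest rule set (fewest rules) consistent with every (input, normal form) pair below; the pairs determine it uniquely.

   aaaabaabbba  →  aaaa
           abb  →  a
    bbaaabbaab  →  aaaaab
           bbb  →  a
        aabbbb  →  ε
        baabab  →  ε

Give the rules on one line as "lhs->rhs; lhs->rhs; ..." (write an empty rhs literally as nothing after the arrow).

  | aaaabaabbba => aaabbabbba => aaaabbba => aaaabaa => aaabba => aaaa
  | abb => a
  | bbaaabbaab => aaabbaab => aaaaab
  | bbb => ba => a

aba->bb; ba->a; bb->; bbb->ba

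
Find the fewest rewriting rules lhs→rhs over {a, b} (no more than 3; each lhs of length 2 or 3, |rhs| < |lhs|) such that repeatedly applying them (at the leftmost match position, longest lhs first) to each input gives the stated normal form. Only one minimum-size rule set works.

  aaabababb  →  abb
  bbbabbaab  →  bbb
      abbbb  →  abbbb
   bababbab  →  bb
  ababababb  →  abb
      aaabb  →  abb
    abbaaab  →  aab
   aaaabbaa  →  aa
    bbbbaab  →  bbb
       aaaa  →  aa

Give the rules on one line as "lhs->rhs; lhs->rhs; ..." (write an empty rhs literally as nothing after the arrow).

  | aaabababb => abababb => ababb => abb
  | bbbabbaab => bbbbaab => bbbab => bbb
  | abbbb
  | bababbab => babbab => bbab => bb

aaa->a; ba->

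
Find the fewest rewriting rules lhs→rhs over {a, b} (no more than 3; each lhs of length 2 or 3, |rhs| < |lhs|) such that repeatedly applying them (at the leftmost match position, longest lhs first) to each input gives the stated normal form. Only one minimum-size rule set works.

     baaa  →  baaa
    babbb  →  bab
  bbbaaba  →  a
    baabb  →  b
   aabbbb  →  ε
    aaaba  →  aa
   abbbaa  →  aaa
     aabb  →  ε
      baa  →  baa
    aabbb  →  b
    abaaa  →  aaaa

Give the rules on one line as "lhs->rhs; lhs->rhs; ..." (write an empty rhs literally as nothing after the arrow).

aab->b; aba->aa; bb->

  | baaa
  | babbb => bab
  | bbbaaba => baaba => bba => a
  | baabb => bbb => b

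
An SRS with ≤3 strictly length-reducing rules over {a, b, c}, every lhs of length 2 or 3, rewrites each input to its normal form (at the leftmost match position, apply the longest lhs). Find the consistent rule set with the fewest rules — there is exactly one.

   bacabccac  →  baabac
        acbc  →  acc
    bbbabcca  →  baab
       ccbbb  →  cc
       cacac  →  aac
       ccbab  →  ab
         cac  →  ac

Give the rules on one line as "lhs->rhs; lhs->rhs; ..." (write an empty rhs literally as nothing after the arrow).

  | bacabccac => baabccac => baabcac => baabac
  | acbc => acc
  | bbbabcca => babbcca => babbca => babba => baab
  | ccbbb => ccbb => ccb => cc

bba->ab; ca->a; cb->c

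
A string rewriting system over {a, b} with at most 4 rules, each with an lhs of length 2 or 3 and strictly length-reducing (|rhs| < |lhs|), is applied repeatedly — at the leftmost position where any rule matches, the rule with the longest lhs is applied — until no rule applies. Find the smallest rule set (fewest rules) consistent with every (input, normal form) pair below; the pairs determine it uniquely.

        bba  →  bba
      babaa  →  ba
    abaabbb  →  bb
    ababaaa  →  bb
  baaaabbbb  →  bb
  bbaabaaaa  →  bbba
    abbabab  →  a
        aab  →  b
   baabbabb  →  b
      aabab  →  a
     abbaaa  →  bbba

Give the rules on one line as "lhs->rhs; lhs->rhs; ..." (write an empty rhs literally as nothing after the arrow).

aa->b; aab->ab; ab->b; bab->a

  | bba
  | babaa => aaa => ba
  | abaabbb => baabbb => babbb => abb => bb
  | ababaaa => babaaa => aaaa => baa => bb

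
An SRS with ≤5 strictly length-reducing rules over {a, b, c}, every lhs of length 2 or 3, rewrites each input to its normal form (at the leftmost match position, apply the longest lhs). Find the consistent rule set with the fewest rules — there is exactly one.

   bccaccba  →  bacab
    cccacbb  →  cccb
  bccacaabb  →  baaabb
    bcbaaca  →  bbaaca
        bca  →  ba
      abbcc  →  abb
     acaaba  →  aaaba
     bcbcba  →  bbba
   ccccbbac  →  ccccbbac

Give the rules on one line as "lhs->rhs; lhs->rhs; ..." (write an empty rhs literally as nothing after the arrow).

acb->; bc->b; caa->aa; cba->ab

  | bccaccba => bcaccba => baccba => bacab
  | cccacbb => cccb
  | bccacaabb => bcacaabb => bacaabb => baaabb
  | bcbaaca => bbaaca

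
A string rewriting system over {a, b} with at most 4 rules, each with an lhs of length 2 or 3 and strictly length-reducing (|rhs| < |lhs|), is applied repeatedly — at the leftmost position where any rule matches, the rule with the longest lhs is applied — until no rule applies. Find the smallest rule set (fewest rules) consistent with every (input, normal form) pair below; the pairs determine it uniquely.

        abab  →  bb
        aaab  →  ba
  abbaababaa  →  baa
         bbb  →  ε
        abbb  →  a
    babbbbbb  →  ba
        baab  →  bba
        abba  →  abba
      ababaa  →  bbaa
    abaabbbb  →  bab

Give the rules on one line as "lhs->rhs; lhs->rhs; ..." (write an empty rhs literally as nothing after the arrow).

  | abab => bb
  | aaab => aab => ba
  | abbaababaa => abbbaabaa => aaabaa => aabaa => baaa => baa
  | bbb => ε

aaa->aa; aab->ba; aba->b; bbb->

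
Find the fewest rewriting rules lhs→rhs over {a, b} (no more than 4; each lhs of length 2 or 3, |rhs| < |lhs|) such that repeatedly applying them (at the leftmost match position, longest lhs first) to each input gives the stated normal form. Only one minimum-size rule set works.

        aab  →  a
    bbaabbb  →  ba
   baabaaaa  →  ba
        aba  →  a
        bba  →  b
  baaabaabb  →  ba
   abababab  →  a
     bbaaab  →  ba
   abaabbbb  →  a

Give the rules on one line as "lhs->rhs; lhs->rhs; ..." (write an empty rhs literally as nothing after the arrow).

aa->a; ab->a; bba->b

  | aab => ab => a
  | bbaabbb => babbb => babb => bab => ba
  | baabaaaa => babaaaa => baaaaa => baaaa => baaa => baa => ba
  | aba => aa => a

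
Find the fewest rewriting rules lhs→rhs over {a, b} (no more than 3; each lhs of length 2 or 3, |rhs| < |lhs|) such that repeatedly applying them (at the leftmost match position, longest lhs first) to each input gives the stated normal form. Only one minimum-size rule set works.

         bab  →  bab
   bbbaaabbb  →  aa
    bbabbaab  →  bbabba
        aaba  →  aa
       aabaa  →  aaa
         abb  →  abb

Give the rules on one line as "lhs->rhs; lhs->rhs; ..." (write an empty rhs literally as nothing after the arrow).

aab->a; bbb->aa

  | bab
  | bbbaaabbb => aaaaabbb => aaaabb => aaab => aa
  | bbabbaab => bbabba
  | aaba => aa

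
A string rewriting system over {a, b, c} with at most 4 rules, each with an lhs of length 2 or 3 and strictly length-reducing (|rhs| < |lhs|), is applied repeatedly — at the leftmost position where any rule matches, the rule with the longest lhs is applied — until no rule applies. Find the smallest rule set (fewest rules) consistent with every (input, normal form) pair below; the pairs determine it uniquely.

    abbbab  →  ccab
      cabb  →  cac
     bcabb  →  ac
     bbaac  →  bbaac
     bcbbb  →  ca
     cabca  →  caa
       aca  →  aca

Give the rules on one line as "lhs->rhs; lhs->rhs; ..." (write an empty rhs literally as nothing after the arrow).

  | abbbab => acbab => ccab
  | cabb => cac
  | bcabb => abb => ac
  | bbaac

abb->ac; acb->cc; bbb->ca; bc->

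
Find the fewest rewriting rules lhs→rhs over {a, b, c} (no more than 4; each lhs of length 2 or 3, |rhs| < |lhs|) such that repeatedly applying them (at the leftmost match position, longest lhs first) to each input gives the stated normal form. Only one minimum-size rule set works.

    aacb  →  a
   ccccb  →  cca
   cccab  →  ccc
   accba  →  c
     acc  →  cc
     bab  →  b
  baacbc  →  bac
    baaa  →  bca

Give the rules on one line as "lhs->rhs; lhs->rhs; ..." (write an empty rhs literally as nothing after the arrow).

  | aacb => ccb => a
  | ccccb => cca
  | cccab => ccc
  | accba => ccba => aa => c

aa->c; ab->; acc->cc; ccb->a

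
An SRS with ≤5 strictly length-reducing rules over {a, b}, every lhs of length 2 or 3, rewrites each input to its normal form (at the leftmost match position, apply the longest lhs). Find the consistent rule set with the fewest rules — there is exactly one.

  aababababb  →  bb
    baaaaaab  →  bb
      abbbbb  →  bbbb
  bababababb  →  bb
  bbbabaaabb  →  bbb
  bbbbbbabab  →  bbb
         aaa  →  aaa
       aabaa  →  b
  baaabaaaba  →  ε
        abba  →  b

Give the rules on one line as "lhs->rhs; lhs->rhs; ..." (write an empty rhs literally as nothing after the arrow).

ab->; aba->b; ba->b; bba->ab

  | aababababb => abbababb => bababb => bbabb => abbb => bb
  | baaaaaab => baaaaab => baaaab => baaab => baab => bab => bb
  | abbbbb => bbbb
  | bababababb => bbabababb => abbababb => bababb => bbabb => abbb => bb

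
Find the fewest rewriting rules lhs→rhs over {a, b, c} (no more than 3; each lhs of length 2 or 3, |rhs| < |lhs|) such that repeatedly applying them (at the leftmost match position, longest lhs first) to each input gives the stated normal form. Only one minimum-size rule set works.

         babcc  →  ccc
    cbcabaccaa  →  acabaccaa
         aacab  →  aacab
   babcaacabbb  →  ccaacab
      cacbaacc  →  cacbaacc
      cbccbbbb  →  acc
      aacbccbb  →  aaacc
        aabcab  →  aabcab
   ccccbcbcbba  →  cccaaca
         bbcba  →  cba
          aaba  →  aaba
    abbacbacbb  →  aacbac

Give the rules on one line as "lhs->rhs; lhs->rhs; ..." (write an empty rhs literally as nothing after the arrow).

  | babcc => ccc
  | cbcabaccaa => acabaccaa
  | aacab
  | babcaacabbb => ccaacabbb => ccaacab

bab->c; bb->; cbc->ac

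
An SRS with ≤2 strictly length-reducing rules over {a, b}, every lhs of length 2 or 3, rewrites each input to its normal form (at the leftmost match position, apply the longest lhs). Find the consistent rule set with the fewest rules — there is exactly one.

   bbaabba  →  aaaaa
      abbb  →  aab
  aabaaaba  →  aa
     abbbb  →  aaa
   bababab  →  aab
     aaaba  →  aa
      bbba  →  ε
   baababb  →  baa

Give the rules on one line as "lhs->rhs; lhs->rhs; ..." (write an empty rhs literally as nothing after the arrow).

  | bbaabba => aaabba => aaaaa
  | abbb => aab
  | aabaaaba => aaaba => aa
  | abbbb => aabb => aaa

aba->; bb->a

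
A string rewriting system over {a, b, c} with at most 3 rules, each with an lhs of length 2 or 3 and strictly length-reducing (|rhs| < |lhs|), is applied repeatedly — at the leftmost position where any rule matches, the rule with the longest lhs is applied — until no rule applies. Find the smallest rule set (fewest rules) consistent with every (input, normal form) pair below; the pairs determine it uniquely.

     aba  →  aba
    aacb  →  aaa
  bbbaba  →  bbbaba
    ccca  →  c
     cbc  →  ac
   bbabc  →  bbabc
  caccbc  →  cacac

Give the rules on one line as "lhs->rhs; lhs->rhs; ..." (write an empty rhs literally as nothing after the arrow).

  | aba
  | aacb => aaa
  | bbbaba
  | ccca => c

cb->a; cca->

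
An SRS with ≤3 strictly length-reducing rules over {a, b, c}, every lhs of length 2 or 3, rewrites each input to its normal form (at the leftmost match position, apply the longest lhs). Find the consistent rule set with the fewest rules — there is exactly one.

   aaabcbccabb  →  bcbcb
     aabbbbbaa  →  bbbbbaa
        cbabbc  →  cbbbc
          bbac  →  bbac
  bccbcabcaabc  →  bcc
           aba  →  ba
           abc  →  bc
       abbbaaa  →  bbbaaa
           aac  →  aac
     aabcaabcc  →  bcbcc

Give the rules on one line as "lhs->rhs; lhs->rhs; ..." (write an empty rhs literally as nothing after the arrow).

  | aaabcbccabb => aabcbccabb => abcbccabb => bcbccabb => bcbccbb => bcbcb
  | aabbbbbaa => abbbbbaa => bbbbbaa
  | cbabbc => cbbbc
  | bbac

ab->b; ccb->c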